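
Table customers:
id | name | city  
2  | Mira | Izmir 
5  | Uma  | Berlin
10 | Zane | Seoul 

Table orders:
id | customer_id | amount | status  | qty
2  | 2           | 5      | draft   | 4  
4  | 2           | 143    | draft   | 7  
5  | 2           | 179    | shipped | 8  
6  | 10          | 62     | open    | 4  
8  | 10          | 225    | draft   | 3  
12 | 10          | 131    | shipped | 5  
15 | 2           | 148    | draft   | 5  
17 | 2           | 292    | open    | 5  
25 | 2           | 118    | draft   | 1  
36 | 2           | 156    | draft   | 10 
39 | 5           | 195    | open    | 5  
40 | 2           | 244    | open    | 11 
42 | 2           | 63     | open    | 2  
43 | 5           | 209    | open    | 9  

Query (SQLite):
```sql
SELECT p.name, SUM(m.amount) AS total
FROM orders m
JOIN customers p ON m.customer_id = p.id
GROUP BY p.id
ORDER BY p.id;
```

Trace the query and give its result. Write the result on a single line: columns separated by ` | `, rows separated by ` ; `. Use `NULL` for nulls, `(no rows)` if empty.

Mira | 1348 ; Uma | 404 ; Zane | 418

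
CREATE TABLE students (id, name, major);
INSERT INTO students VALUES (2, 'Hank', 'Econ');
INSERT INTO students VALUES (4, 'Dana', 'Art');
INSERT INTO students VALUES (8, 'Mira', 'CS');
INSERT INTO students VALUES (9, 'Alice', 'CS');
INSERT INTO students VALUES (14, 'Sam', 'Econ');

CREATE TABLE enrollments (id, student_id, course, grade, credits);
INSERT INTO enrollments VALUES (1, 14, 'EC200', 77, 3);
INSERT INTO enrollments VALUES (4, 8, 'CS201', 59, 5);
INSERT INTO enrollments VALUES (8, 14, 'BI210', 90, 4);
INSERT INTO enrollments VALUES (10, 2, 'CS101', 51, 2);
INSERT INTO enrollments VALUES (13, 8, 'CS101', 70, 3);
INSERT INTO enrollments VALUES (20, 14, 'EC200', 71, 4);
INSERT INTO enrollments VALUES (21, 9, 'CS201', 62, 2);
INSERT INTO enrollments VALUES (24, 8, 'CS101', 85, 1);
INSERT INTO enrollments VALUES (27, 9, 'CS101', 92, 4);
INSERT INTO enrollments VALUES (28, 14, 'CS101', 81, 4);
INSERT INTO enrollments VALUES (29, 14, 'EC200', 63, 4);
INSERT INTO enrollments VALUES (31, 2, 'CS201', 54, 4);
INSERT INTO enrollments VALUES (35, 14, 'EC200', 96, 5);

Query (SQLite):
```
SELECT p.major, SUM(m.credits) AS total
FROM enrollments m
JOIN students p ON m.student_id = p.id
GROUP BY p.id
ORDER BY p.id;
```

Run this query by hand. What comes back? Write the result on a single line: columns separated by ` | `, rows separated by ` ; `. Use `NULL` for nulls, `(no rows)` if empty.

Join each enrollments row to its students via student_id.
Group joined rows by students.id; compute SUM(m.credits) per group.
  2: ids {10, 31} → SUM(m.credits)=6
  8: ids {4, 13, 24} → SUM(m.credits)=9
  9: ids {21, 27} → SUM(m.credits)=6
  14: ids {1, 8, 20, 28, 29, 35} → SUM(m.credits)=24

Econ | 6 ; CS | 9 ; CS | 6 ; Econ | 24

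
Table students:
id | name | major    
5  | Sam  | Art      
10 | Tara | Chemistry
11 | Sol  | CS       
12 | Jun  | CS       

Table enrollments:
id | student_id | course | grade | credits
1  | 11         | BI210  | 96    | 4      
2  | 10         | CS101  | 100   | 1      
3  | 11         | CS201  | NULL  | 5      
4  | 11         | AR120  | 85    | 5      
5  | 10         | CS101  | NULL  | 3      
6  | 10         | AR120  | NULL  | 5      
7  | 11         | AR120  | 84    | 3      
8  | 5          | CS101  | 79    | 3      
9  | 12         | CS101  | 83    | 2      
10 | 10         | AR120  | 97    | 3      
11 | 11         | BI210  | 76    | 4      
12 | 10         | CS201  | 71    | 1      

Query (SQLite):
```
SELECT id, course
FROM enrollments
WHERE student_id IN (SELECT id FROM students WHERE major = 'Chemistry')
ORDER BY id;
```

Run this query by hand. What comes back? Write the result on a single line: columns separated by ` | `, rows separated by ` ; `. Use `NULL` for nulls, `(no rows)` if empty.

2 | CS101 ; 5 | CS101 ; 6 | AR120 ; 10 | AR120 ; 12 | CS201

Inner query: students.id where major = 'Chemistry'.
Outer: keep enrollments rows whose student_id is in that set.
Inner query → {10}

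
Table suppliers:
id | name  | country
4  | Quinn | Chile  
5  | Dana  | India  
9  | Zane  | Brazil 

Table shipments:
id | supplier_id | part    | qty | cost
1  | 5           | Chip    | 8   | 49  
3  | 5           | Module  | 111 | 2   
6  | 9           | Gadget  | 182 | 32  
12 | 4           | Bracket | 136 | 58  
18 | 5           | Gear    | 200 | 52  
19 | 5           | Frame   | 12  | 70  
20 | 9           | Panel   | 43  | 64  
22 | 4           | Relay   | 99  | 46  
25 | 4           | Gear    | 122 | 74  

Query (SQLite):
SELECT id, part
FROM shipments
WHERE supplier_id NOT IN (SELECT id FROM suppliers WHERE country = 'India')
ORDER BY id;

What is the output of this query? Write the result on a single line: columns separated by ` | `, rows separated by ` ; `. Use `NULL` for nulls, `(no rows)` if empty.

Inner query: suppliers.id where country = 'India'.
Outer: keep shipments rows whose supplier_id is not in that set.
Inner query → {5}

6 | Gadget ; 12 | Bracket ; 20 | Panel ; 22 | Relay ; 25 | Gear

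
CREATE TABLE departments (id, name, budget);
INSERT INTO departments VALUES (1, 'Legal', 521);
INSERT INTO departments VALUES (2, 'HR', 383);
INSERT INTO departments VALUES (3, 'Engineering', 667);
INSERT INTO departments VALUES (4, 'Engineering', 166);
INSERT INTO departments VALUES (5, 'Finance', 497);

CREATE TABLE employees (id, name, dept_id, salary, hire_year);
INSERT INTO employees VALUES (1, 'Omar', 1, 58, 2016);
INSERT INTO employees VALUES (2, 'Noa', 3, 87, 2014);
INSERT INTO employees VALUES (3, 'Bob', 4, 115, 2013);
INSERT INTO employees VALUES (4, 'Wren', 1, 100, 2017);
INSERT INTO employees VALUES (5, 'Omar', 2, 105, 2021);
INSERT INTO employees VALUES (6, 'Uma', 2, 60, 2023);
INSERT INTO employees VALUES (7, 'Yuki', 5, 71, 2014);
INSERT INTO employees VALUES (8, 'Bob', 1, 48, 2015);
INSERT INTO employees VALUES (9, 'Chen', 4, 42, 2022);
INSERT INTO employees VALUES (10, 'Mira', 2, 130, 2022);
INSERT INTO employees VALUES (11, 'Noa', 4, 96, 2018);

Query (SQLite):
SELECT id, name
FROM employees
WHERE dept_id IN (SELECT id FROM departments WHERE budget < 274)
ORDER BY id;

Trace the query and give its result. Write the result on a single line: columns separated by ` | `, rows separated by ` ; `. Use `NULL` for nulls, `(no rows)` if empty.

3 | Bob ; 9 | Chen ; 11 | Noa

Inner query: departments.id where budget < 274.
Outer: keep employees rows whose dept_id is in that set.
Inner query → {4}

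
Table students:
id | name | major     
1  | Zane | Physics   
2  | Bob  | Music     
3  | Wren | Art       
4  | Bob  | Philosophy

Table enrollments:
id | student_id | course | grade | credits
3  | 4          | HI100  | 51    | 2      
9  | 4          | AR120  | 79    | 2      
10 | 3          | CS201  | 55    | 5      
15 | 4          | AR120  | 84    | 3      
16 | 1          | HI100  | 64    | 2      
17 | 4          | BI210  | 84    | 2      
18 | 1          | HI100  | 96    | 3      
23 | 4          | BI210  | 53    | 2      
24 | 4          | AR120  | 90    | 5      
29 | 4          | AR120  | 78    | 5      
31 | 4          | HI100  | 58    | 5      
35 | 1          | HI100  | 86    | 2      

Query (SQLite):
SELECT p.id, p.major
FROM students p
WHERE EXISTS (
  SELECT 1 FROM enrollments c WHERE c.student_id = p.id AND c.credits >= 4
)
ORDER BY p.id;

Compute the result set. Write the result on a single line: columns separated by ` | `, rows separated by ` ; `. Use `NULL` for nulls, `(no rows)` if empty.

For each students row, check whether any enrollments with matching student_id has credits >= 4.
Keep rows where that is true.

3 | Art ; 4 | Philosophy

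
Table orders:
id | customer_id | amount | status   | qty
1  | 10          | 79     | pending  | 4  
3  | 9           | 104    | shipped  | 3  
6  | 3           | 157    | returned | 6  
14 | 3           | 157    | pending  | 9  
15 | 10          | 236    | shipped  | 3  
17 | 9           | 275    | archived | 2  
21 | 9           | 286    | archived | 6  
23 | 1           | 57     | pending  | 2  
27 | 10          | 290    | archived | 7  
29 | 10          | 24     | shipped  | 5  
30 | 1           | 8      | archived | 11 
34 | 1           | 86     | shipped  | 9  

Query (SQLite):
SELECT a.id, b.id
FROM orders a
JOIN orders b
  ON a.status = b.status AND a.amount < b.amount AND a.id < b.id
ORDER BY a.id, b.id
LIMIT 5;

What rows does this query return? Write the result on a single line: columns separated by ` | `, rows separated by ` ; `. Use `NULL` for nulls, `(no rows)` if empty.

Pairs (a,b) with same status, a.amount < b.amount, a.id < b.id.
status groups: archived:{17,21,27,30} pending:{1,14,23} returned:{6} shipped:{3,15,29,34}
Ordered by (a.id, b.id); first 5.

1 | 14 ; 3 | 15 ; 17 | 21 ; 17 | 27 ; 21 | 27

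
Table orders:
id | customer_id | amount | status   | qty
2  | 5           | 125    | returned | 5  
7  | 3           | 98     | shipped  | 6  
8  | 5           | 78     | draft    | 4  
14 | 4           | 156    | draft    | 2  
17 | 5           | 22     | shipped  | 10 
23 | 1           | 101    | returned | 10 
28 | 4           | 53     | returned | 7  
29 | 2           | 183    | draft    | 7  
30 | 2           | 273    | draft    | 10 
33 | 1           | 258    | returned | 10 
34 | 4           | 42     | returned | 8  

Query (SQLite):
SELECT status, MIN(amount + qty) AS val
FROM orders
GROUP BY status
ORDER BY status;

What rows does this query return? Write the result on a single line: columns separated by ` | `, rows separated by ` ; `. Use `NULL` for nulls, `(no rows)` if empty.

draft | 82 ; returned | 50 ; shipped | 32

For each row compute amount + qty.
Group by status; take MIN of the expression per group.
  draft: ids {8, 14, 29, 30} → MIN(amount + qty)=82
  returned: ids {2, 23, 28, 33, 34} → MIN(amount + qty)=50
  shipped: ids {7, 17} → MIN(amount + qty)=32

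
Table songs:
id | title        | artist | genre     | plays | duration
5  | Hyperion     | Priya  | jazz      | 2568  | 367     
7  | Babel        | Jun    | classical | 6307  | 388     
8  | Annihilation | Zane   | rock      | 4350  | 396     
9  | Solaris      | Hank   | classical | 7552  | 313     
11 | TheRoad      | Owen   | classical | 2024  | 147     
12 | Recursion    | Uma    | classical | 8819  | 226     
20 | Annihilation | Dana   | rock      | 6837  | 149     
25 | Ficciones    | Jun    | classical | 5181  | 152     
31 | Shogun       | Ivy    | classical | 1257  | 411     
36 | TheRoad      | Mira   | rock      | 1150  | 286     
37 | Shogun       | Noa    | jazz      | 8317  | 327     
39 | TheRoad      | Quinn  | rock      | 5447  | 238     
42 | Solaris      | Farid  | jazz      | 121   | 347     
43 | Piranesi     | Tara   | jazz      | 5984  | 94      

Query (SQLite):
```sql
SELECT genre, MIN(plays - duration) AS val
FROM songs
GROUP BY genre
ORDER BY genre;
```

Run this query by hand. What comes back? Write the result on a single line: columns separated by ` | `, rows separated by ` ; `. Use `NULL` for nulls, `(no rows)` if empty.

classical | 846 ; jazz | -226 ; rock | 864

For each row compute plays - duration.
Group by genre; take MIN of the expression per group.
  classical: ids {7, 9, 11, 12, 25, 31} → MIN(plays - duration)=846
  jazz: ids {5, 37, 42, 43} → MIN(plays - duration)=-226
  rock: ids {8, 20, 36, 39} → MIN(plays - duration)=864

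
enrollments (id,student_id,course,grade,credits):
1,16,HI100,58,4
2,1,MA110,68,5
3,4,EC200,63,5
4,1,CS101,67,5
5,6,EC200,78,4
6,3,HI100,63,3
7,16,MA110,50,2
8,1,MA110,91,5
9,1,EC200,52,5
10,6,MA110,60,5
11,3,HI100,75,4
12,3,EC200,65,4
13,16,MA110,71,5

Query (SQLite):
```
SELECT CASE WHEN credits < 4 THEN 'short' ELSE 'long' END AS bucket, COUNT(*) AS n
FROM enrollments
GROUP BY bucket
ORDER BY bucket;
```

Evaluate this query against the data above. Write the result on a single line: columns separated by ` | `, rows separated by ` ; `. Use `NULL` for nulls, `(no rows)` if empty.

long | 11 ; short | 2

Bucket rows by credits < 4 → 'short' else 'long'; count each bucket.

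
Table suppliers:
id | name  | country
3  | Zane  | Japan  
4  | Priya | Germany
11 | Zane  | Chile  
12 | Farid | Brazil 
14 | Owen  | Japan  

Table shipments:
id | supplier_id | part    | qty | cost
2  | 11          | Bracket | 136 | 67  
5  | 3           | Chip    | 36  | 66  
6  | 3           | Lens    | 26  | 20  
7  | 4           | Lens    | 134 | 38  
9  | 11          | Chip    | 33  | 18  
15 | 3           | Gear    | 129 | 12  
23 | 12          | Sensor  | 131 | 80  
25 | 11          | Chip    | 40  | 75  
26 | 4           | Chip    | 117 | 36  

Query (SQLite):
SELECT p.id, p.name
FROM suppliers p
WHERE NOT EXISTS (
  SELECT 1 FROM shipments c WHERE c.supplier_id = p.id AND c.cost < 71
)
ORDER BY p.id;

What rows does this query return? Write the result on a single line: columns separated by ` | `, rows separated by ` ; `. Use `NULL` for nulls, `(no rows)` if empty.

12 | Farid ; 14 | Owen

For each suppliers row, check whether any shipments with matching supplier_id has cost < 71.
Keep rows where that is false.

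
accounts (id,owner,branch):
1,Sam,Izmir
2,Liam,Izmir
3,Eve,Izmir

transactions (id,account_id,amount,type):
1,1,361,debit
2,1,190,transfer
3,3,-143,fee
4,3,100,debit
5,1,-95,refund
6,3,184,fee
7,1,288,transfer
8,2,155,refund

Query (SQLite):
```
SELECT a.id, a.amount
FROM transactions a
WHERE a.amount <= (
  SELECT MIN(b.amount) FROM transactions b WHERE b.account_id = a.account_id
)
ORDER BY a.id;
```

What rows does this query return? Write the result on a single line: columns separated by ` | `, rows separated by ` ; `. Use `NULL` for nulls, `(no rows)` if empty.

For each transactions row a, compute MIN(amount) over rows sharing a.account_id.
Keep row a if a.amount <= that per-group MIN.
  account_id=1: MIN(amount) = -95
  account_id=2: MIN(amount) = 155
  account_id=3: MIN(amount) = -143

3 | -143 ; 5 | -95 ; 8 | 155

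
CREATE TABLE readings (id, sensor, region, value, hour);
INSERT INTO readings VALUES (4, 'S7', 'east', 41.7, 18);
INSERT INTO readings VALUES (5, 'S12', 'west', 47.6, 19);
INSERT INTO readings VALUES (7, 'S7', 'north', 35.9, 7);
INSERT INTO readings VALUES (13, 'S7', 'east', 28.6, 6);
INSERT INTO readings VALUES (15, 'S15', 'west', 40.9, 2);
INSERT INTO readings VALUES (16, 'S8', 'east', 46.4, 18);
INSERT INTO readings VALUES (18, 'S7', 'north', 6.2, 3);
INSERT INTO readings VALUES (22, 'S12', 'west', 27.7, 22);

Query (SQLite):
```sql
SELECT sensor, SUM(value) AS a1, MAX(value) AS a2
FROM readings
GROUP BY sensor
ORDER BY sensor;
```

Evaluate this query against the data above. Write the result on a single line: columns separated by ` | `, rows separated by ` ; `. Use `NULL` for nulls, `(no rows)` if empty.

Group readings by sensor.
Per group compute: SUM(value), MAX(value).
  S12: ids {5, 22} → SUM(value)=75.3, MAX(value)=47.6
  S15: ids {15} → SUM(value)=40.9, MAX(value)=40.9
  S7: ids {4, 7, 13, 18} → SUM(value)=112.4, MAX(value)=41.7
  S8: ids {16} → SUM(value)=46.4, MAX(value)=46.4

S12 | 75.3 | 47.6 ; S15 | 40.9 | 40.9 ; S7 | 112.4 | 41.7 ; S8 | 46.4 | 46.4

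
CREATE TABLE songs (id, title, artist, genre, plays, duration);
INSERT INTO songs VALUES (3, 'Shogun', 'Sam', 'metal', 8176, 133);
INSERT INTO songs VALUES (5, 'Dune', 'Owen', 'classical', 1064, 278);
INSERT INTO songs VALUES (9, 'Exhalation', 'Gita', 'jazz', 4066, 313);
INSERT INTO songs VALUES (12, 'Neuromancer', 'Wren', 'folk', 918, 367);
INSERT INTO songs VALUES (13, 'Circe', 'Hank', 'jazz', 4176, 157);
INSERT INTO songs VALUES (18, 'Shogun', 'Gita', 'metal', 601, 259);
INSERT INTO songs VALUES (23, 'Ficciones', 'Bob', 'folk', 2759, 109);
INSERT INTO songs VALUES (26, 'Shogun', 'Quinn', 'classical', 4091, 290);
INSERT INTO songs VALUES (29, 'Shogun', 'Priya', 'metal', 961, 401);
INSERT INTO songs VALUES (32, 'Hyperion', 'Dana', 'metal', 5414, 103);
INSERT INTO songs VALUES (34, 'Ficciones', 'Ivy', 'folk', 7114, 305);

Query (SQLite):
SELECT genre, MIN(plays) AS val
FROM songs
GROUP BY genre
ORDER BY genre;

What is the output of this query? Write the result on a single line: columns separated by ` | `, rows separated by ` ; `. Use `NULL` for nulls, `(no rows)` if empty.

Partition songs by genre; compute MIN(plays) within each group.
  classical: ids {5, 26} → MIN(plays)=1064
  folk: ids {12, 23, 34} → MIN(plays)=918
  jazz: ids {9, 13} → MIN(plays)=4066
  metal: ids {3, 18, 29, 32} → MIN(plays)=601

classical | 1064 ; folk | 918 ; jazz | 4066 ; metal | 601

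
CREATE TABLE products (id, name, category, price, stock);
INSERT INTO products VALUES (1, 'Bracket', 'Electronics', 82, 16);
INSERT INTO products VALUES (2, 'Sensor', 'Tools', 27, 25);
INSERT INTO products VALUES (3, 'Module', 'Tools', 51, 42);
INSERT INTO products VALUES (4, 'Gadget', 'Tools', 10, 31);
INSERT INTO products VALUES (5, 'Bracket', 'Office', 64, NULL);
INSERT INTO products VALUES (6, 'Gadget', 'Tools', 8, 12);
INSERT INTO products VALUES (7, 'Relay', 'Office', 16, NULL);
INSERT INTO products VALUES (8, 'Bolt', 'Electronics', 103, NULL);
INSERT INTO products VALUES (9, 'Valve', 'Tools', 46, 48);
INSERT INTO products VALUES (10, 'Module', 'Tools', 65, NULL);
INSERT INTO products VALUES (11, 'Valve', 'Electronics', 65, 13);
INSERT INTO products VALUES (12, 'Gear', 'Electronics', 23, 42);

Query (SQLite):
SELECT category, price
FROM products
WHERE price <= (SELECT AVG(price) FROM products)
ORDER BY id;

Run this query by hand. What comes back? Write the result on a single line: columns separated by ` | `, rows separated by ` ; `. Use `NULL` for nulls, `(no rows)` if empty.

Scalar subquery: AVG(price) over all products rows = 46.666667 (≈; comparison uses full precision).
Keep rows where price <= that value.

Tools | 27 ; Tools | 10 ; Tools | 8 ; Office | 16 ; Tools | 46 ; Electronics | 23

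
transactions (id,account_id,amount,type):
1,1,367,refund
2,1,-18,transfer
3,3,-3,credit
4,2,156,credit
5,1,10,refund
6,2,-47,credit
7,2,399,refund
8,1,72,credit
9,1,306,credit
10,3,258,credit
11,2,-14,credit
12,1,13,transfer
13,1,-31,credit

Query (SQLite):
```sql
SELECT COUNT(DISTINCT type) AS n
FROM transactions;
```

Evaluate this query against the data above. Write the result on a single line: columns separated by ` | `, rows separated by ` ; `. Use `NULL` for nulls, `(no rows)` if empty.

3

Count distinct non-NULL type values.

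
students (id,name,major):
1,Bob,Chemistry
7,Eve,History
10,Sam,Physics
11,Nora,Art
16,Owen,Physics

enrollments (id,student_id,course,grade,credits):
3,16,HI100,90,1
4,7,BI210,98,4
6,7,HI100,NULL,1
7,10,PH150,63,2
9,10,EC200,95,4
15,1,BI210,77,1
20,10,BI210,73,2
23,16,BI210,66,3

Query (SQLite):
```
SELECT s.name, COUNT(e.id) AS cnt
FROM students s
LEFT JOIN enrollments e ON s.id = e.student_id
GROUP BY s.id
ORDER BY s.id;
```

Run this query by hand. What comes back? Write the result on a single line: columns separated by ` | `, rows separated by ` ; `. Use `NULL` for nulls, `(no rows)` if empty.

LEFT JOIN keeps every students row; unmatched ones get NULL for enrollments columns.
Group by students.id and compute COUNT(e.id). COUNT(col) of an all-NULL group is 0.
  1: ids {15} → COUNT(e.id)=1
  7: ids {4, 6} → COUNT(e.id)=2
  10: ids {7, 9, 20} → COUNT(e.id)=3
  11: ids {—} → COUNT(e.id)=0
  16: ids {3, 23} → COUNT(e.id)=2

Bob | 1 ; Eve | 2 ; Sam | 3 ; Nora | 0 ; Owen | 2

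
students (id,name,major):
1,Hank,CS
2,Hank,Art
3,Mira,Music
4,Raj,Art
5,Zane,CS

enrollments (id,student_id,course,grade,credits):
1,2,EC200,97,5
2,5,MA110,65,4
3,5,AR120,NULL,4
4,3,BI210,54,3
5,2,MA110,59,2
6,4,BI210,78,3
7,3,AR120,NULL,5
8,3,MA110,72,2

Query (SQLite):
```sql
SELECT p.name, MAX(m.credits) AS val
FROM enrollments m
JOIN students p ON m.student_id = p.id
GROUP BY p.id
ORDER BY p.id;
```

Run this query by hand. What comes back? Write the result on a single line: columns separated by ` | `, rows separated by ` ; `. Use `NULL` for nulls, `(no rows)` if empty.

Hank | 5 ; Mira | 5 ; Raj | 3 ; Zane | 4

Join each enrollments row to its students via student_id.
Group joined rows by students.id; compute MAX(m.credits) per group.
  2: ids {1, 5} → MAX(m.credits)=5
  3: ids {4, 7, 8} → MAX(m.credits)=5
  4: ids {6} → MAX(m.credits)=3
  5: ids {2, 3} → MAX(m.credits)=4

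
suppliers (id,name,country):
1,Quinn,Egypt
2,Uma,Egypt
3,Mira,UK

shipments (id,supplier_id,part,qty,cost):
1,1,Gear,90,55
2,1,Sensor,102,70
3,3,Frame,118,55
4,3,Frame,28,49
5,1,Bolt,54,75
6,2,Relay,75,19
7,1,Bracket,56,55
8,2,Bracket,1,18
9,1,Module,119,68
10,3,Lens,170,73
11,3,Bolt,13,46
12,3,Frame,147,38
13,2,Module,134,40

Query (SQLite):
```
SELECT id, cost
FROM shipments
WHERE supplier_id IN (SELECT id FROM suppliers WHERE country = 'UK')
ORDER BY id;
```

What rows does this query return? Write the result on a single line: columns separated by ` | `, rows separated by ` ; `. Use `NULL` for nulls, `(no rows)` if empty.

Inner query: suppliers.id where country = 'UK'.
Outer: keep shipments rows whose supplier_id is in that set.
Inner query → {3}

3 | 55 ; 4 | 49 ; 10 | 73 ; 11 | 46 ; 12 | 38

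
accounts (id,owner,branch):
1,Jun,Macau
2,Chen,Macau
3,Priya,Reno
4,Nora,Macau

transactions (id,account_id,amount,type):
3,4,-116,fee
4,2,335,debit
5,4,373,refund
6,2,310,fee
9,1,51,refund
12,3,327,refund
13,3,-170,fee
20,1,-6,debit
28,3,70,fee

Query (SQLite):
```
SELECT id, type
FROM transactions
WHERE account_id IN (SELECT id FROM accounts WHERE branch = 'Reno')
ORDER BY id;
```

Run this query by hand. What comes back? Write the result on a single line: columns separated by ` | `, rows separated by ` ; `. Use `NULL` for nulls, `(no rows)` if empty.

Inner query: accounts.id where branch = 'Reno'.
Outer: keep transactions rows whose account_id is in that set.
Inner query → {3}

12 | refund ; 13 | fee ; 28 | fee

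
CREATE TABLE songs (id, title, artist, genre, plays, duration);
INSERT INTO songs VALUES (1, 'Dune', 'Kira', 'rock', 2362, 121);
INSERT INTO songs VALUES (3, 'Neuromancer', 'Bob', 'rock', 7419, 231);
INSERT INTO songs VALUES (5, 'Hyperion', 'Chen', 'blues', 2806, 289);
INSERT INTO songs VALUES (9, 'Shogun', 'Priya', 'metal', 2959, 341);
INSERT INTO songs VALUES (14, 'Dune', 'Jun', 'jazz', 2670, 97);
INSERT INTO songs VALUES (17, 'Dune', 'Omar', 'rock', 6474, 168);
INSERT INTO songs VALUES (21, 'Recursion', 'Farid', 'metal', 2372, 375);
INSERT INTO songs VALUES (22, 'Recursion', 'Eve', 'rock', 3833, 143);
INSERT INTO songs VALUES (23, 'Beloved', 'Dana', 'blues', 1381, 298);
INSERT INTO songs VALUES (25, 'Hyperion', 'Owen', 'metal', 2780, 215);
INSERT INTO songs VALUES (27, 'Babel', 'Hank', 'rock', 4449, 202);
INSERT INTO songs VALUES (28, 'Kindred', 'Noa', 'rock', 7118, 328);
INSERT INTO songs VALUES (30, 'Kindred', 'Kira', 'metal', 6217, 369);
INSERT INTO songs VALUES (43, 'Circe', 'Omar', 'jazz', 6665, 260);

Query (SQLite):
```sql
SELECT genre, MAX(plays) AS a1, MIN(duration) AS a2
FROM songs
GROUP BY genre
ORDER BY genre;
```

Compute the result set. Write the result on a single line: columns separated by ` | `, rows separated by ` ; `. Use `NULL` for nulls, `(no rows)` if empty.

blues | 2806 | 289 ; jazz | 6665 | 97 ; metal | 6217 | 215 ; rock | 7419 | 121

Group songs by genre.
Per group compute: MAX(plays), MIN(duration).
  blues: ids {5, 23} → MAX(plays)=2806, MIN(duration)=289
  jazz: ids {14, 43} → MAX(plays)=6665, MIN(duration)=97
  metal: ids {9, 21, 25, 30} → MAX(plays)=6217, MIN(duration)=215
  rock: ids {1, 3, 17, 22, 27, 28} → MAX(plays)=7419, MIN(duration)=121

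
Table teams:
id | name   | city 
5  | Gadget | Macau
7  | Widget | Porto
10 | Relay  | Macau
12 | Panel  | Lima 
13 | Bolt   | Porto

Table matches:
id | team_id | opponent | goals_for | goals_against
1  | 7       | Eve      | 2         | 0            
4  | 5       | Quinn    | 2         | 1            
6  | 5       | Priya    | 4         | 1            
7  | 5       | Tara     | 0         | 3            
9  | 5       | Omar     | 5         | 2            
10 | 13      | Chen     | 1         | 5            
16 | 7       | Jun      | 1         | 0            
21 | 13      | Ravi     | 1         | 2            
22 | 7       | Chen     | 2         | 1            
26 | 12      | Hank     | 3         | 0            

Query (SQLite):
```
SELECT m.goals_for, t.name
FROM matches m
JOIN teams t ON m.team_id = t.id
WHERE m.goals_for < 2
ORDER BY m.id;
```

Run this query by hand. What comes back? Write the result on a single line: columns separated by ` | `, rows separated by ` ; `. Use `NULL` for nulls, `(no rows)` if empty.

Each matches row matches the teams row where team_id = teams.id.
Then keep rows with m.goals_for < 2.

0 | Gadget ; 1 | Bolt ; 1 | Widget ; 1 | Bolt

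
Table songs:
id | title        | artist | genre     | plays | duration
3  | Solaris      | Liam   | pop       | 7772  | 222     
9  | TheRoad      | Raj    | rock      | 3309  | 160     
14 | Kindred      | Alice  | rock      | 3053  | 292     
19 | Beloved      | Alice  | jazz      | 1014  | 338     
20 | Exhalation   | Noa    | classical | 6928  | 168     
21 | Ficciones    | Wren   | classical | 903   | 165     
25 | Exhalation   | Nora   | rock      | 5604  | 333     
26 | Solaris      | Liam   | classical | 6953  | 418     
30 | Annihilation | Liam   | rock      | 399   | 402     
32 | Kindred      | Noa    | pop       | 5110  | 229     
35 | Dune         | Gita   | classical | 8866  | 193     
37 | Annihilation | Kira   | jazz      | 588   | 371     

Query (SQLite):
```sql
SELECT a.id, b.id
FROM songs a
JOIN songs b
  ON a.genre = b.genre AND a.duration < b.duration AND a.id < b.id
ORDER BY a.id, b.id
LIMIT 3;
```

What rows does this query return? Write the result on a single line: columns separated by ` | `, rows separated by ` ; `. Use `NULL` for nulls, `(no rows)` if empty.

3 | 32 ; 9 | 14 ; 9 | 25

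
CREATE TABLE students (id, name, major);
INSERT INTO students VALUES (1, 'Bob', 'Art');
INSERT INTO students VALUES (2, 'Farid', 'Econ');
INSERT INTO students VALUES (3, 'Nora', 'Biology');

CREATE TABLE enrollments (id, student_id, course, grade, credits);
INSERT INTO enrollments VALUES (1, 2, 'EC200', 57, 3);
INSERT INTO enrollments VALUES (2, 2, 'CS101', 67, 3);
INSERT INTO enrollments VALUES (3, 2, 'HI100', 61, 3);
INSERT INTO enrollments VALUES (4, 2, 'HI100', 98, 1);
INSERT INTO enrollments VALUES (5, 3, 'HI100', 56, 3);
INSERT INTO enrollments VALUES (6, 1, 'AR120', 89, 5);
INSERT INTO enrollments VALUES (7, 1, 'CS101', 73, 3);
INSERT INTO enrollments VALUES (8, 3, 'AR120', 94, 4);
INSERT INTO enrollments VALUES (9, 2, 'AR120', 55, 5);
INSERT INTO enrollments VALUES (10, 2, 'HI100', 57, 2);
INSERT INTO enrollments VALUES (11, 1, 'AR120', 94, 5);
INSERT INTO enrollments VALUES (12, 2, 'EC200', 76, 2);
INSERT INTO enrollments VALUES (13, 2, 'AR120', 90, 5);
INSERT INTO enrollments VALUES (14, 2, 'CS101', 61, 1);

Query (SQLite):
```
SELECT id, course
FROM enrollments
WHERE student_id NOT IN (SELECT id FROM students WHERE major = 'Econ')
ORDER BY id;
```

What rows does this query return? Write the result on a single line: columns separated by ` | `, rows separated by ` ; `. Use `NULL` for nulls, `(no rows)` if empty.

5 | HI100 ; 6 | AR120 ; 7 | CS101 ; 8 | AR120 ; 11 | AR120

Inner query: students.id where major = 'Econ'.
Outer: keep enrollments rows whose student_id is not in that set.
Inner query → {2}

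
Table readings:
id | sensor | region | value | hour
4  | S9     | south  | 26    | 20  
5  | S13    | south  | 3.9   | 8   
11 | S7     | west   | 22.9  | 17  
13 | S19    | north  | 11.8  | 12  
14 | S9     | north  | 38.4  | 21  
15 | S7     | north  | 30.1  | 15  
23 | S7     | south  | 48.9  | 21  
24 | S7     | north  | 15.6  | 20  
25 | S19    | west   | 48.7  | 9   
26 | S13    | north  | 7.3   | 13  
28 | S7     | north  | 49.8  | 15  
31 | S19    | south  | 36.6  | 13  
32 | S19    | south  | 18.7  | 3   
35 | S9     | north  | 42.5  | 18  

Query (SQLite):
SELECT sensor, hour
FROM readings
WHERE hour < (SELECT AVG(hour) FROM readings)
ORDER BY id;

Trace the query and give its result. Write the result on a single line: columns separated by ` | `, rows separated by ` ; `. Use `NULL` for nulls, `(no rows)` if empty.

S13 | 8 ; S19 | 12 ; S19 | 9 ; S13 | 13 ; S19 | 13 ; S19 | 3

Scalar subquery: AVG(hour) over all readings rows = 14.642857 (≈; comparison uses full precision).
Keep rows where hour < that value.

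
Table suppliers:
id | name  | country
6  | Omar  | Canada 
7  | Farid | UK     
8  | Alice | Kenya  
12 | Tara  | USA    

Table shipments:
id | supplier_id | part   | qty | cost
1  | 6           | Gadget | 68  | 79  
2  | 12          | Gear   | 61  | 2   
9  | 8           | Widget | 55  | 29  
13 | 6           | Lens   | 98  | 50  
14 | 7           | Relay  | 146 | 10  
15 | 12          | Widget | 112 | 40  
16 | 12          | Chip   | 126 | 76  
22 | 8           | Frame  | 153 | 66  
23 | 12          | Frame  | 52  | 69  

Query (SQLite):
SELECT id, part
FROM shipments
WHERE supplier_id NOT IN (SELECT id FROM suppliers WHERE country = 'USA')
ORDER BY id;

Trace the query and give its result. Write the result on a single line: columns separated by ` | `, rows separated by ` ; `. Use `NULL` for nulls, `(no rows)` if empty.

Inner query: suppliers.id where country = 'USA'.
Outer: keep shipments rows whose supplier_id is not in that set.
Inner query → {12}

1 | Gadget ; 9 | Widget ; 13 | Lens ; 14 | Relay ; 22 | Frame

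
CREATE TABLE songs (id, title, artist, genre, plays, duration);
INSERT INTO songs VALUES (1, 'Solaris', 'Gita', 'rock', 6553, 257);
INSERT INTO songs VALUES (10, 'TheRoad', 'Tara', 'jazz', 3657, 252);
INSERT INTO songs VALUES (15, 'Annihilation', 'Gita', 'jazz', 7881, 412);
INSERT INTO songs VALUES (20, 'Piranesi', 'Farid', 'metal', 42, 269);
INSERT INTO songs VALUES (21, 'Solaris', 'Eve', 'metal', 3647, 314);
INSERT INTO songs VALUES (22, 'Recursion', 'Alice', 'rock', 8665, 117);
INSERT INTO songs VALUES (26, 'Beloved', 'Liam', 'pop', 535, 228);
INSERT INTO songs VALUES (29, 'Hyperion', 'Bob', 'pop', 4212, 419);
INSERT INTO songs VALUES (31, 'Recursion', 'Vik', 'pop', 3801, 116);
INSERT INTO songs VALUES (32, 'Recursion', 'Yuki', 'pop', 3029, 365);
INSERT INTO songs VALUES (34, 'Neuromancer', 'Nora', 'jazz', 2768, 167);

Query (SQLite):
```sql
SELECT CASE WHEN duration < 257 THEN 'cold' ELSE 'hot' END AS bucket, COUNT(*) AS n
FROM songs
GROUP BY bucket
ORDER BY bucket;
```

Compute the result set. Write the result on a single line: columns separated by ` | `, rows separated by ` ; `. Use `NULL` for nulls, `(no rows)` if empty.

cold | 5 ; hot | 6

Bucket rows by duration < 257 → 'cold' else 'hot'; count each bucket.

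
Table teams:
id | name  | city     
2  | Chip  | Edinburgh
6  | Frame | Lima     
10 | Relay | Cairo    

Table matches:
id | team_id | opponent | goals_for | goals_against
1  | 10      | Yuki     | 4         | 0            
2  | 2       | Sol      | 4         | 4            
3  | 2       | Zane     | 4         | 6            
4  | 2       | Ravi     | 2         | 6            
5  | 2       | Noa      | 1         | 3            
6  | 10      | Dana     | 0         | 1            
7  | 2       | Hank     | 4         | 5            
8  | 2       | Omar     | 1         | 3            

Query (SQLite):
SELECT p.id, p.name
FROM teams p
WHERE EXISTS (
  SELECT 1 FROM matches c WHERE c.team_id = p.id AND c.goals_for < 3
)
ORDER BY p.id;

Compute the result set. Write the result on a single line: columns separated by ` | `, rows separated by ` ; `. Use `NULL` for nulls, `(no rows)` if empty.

2 | Chip ; 10 | Relay

For each teams row, check whether any matches with matching team_id has goals_for < 3.
Keep rows where that is true.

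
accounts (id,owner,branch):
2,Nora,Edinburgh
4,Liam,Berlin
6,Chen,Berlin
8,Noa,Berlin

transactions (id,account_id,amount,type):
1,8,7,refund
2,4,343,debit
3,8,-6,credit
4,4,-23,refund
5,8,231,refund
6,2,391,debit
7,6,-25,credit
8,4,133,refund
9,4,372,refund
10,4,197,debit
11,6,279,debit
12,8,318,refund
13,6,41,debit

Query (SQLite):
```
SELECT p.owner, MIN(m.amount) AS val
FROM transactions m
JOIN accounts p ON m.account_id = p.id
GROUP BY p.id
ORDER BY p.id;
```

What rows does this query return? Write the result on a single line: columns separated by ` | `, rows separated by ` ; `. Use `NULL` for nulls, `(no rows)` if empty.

Join each transactions row to its accounts via account_id.
Group joined rows by accounts.id; compute MIN(m.amount) per group.
  2: ids {6} → MIN(m.amount)=391
  4: ids {2, 4, 8, 9, 10} → MIN(m.amount)=-23
  6: ids {7, 11, 13} → MIN(m.amount)=-25
  8: ids {1, 3, 5, 12} → MIN(m.amount)=-6

Nora | 391 ; Liam | -23 ; Chen | -25 ; Noa | -6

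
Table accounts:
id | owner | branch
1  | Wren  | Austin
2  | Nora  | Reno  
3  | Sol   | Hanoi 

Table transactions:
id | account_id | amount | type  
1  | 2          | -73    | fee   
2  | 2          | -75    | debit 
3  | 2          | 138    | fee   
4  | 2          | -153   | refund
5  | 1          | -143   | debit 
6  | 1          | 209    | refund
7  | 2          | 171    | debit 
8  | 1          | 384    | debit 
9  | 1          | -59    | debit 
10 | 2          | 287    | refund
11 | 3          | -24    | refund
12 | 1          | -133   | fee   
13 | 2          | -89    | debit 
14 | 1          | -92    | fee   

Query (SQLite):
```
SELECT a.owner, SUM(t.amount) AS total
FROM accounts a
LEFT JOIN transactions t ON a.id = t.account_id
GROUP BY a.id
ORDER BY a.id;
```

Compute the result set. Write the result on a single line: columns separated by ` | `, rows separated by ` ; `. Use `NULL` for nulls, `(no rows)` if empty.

Wren | 166 ; Nora | 206 ; Sol | -24

LEFT JOIN keeps every accounts row; unmatched ones get NULL for transactions columns.
Group by accounts.id and compute SUM(t.amount). SUM over an all-NULL group is NULL.
  1: ids {5, 6, 8, 9, 12, 14} → SUM(t.amount)=166
  2: ids {1, 2, 3, 4, 7, 10, 13} → SUM(t.amount)=206
  3: ids {11} → SUM(t.amount)=-24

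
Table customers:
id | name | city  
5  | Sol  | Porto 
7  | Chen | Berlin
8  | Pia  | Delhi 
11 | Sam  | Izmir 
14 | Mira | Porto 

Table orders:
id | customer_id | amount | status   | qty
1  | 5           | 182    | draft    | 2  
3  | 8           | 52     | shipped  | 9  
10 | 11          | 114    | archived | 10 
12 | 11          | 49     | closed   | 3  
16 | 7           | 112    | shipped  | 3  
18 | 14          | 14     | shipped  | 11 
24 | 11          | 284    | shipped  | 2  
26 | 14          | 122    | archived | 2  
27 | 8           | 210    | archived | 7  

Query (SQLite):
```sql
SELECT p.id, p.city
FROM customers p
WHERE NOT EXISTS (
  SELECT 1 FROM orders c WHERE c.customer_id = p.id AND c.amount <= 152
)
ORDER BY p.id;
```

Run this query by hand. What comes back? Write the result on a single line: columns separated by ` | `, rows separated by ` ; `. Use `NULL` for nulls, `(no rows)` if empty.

For each customers row, check whether any orders with matching customer_id has amount <= 152.
Keep rows where that is false.

5 | Porto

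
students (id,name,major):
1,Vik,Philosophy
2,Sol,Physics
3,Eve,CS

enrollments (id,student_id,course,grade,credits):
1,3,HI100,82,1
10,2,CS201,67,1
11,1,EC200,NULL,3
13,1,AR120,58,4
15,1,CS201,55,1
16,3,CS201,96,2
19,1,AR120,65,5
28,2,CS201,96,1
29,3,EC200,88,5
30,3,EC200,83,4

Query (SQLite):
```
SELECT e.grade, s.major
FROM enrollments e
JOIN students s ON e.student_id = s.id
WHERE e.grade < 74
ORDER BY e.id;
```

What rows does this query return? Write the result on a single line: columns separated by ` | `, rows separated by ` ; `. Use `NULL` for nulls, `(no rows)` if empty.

67 | Physics ; 58 | Philosophy ; 55 | Philosophy ; 65 | Philosophy

Each enrollments row matches the students row where student_id = students.id.
Then keep rows with e.grade < 74.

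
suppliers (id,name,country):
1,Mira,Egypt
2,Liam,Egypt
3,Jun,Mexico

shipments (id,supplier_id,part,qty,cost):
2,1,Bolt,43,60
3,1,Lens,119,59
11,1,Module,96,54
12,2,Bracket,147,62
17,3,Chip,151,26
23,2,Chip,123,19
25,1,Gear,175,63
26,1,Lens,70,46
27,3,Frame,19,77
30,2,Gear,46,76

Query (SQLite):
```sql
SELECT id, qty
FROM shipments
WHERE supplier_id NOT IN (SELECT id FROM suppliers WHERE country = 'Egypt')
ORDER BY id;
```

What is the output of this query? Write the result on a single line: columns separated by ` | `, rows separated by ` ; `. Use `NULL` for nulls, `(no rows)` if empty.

Inner query: suppliers.id where country = 'Egypt'.
Outer: keep shipments rows whose supplier_id is not in that set.
Inner query → {1, 2}

17 | 151 ; 27 | 19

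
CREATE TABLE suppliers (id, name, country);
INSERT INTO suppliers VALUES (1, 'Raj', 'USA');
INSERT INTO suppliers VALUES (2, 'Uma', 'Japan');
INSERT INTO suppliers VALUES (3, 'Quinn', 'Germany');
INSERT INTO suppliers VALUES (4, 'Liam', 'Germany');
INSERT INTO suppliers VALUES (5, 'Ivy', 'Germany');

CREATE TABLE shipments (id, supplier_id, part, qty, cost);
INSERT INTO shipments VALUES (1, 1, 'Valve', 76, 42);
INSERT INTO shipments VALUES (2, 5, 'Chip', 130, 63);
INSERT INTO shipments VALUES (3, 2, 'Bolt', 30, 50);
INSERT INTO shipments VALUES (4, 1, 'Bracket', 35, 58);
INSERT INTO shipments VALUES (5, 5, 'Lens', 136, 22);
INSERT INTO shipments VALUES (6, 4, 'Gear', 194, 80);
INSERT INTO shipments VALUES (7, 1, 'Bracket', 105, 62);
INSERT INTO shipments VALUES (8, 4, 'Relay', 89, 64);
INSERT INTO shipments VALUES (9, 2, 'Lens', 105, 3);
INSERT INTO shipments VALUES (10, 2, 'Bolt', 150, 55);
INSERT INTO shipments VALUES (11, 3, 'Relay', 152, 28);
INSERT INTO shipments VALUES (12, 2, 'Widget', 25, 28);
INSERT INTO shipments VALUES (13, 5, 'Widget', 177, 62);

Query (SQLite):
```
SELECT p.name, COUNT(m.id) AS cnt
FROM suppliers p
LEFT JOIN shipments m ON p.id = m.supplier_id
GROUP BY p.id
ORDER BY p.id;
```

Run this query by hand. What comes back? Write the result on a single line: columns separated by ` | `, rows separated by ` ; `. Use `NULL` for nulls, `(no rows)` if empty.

Raj | 3 ; Uma | 4 ; Quinn | 1 ; Liam | 2 ; Ivy | 3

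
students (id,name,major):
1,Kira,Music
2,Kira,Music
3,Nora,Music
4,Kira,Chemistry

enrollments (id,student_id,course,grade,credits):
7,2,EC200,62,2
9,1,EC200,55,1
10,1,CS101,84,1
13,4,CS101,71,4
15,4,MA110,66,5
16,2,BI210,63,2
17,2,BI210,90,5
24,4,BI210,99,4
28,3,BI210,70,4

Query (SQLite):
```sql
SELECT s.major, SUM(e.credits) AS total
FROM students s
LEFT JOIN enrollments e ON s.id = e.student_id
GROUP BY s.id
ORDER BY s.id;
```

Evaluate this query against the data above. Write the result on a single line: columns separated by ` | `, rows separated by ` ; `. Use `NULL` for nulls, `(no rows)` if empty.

Music | 2 ; Music | 9 ; Music | 4 ; Chemistry | 13

LEFT JOIN keeps every students row; unmatched ones get NULL for enrollments columns.
Group by students.id and compute SUM(e.credits). SUM over an all-NULL group is NULL.
  1: ids {9, 10} → SUM(e.credits)=2
  2: ids {7, 16, 17} → SUM(e.credits)=9
  3: ids {28} → SUM(e.credits)=4
  4: ids {13, 15, 24} → SUM(e.credits)=13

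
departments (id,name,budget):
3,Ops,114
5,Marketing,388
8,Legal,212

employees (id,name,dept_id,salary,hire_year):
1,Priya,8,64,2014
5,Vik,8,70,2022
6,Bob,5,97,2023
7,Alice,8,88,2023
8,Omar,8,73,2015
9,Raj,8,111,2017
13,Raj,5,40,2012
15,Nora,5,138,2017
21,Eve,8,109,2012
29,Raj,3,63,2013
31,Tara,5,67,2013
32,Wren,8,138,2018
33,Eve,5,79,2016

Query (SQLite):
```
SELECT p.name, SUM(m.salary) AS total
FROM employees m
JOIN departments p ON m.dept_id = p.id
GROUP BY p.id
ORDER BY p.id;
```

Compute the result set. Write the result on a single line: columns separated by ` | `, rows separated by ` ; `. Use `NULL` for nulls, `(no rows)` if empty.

Join each employees row to its departments via dept_id.
Group joined rows by departments.id; compute SUM(m.salary) per group.
  3: ids {29} → SUM(m.salary)=63
  5: ids {6, 13, 15, 31, 33} → SUM(m.salary)=421
  8: ids {1, 5, 7, 8, 9, 21, 32} → SUM(m.salary)=653

Ops | 63 ; Marketing | 421 ; Legal | 653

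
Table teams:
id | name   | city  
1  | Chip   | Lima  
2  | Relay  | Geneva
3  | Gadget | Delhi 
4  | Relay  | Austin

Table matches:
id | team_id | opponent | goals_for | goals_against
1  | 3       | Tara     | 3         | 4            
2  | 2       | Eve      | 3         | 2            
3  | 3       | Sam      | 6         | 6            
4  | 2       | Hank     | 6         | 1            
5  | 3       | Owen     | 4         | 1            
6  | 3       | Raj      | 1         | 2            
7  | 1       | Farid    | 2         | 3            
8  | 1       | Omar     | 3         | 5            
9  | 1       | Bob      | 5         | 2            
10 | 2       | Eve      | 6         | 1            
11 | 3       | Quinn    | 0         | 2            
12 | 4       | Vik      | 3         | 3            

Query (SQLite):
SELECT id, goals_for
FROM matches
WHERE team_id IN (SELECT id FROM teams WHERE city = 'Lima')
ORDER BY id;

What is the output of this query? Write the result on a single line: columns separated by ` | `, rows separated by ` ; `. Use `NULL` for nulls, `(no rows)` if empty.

Inner query: teams.id where city = 'Lima'.
Outer: keep matches rows whose team_id is in that set.
Inner query → {1}

7 | 2 ; 8 | 3 ; 9 | 5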